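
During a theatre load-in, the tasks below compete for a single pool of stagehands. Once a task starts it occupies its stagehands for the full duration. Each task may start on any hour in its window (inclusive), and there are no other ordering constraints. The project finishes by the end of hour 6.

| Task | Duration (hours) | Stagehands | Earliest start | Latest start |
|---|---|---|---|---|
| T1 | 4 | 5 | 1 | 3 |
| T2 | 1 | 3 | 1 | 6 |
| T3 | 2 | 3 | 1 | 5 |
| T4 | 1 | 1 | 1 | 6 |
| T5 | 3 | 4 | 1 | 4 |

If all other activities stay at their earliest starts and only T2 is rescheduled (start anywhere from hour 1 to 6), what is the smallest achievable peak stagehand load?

13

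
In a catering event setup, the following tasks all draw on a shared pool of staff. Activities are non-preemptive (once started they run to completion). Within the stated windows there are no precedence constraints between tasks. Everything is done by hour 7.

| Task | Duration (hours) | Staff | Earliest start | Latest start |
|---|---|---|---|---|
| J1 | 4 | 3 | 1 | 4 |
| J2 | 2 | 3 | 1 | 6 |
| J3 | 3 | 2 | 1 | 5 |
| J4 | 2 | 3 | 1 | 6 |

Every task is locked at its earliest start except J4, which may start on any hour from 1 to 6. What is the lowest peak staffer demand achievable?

J4@1: h1:11  h2:11  h3:5  h4:3  h5:0  h6:0  h7:0 → peak 11
J4@2: h1:8  h2:11  h3:8  h4:3  h5:0  h6:0  h7:0 → peak 11
J4@3: h1:8  h2:8  h3:8  h4:6  h5:0  h6:0  h7:0 → peak 8
J4@4: h1:8  h2:8  h3:5  h4:6  h5:3  h6:0  h7:0 → peak 8
J4@5: h1:8  h2:8  h3:5  h4:3  h5:3  h6:3  h7:0 → peak 8
J4@6: h1:8  h2:8  h3:5  h4:3  h5:0  h6:3  h7:3 → peak 8
Best is J4@3, peak 8.

8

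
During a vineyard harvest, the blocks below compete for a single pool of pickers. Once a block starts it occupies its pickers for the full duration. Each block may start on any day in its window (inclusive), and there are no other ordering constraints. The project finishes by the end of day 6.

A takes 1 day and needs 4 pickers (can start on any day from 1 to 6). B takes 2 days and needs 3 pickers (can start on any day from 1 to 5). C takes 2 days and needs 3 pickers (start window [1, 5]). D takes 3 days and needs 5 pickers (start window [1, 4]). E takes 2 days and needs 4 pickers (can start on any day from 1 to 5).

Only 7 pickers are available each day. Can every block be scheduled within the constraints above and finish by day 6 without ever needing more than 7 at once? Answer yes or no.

The minimum achievable peak is 8; 7 < 8, so no feasible schedule stays within the cap.

no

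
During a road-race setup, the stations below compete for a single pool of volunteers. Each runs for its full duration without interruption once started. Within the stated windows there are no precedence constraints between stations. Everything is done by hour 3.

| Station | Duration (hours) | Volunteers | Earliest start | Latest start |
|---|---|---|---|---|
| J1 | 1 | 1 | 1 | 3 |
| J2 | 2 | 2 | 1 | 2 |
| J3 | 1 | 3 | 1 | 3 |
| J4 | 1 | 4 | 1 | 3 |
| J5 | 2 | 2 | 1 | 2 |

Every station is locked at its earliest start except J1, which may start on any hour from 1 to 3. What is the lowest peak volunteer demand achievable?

11

J1@1: h1:12  h2:4  h3:0 → peak 12
J1@2: h1:11  h2:5  h3:0 → peak 11
J1@3: h1:11  h2:4  h3:1 → peak 11
Best is J1@2, peak 11.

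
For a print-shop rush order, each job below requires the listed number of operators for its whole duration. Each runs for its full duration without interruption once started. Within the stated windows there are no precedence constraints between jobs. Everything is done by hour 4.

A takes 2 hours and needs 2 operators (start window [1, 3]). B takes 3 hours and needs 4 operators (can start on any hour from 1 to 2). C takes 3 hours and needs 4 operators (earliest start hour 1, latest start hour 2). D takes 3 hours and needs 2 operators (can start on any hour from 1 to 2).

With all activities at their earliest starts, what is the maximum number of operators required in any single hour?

Early-start schedule: A@1, B@1, C@1, D@1.
Load per hour: hour 1: 12, hour 2: 12, hour 3: 10, hour 4: 0.
Peak is 12.

12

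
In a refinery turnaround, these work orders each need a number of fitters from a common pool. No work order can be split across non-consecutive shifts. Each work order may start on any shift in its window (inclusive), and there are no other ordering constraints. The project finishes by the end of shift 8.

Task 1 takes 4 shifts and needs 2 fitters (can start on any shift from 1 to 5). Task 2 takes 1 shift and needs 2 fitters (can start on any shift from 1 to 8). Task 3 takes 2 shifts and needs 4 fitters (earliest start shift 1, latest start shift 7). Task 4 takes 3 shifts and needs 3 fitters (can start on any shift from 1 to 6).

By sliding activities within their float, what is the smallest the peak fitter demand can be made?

5

Early-start (Task 1@1, Task 2@1, Task 3@1, Task 4@1) gives peak 11: s1:11  s2:9  s3:5  s4:2  s5:0  s6:0  s7:0  s8:0.
Shift Task 3→5, Task 4→2.
Schedule Task 1@1, Task 2@1, Task 3@5, Task 4@2: s1:4  s2:5  s3:5  s4:5  s5:4  s6:4  s7:0  s8:0 — peak 5.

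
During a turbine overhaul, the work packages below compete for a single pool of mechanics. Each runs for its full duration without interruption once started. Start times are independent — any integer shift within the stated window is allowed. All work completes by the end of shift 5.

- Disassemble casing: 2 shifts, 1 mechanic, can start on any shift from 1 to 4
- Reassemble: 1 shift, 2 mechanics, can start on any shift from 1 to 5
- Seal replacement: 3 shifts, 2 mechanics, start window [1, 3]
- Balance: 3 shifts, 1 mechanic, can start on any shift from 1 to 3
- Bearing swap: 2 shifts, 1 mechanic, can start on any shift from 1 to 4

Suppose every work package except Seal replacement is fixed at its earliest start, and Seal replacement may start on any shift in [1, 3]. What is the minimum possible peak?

Seal replacement@1: s1:7  s2:5  s3:3  s4:0  s5:0 → peak 7
Seal replacement@2: s1:5  s2:5  s3:3  s4:2  s5:0 → peak 5
Seal replacement@3: s1:5  s2:3  s3:3  s4:2  s5:2 → peak 5
Best is Seal replacement@2, peak 5.

5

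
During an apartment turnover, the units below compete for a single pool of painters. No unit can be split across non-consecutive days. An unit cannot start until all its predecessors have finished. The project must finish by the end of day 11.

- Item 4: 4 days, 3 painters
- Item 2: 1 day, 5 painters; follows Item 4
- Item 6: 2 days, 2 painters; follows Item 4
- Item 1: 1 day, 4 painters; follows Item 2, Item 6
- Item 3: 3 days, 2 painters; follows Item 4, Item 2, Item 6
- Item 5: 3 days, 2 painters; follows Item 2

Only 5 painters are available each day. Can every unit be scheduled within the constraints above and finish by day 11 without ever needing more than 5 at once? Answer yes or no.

yes

Schedule Item 4@1, Item 2@5, Item 6@6, Item 1@8, Item 3@9, Item 5@9: d1:3  d2:3  d3:3  d4:3  d5:5  d6:2  d7:2  d8:4  d9:4  d10:4  d11:4 — peak 5 ≤ 5.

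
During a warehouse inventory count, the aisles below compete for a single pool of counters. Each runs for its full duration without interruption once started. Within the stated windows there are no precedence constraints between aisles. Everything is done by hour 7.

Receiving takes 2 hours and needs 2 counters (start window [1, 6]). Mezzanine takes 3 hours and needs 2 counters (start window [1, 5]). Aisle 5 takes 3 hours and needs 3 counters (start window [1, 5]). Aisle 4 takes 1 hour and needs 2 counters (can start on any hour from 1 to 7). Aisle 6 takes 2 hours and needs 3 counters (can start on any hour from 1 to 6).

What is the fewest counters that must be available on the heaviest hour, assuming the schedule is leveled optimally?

5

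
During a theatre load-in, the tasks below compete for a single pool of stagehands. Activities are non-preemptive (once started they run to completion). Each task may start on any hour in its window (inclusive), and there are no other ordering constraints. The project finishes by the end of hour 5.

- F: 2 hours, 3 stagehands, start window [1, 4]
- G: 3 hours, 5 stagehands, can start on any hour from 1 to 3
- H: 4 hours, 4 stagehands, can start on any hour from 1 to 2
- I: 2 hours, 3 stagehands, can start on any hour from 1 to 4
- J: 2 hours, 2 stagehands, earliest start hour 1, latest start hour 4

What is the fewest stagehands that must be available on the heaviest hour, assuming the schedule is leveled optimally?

Early-start (F@1, G@1, H@1, I@1, J@1) gives peak 17: h1:17  h2:17  h3:9  h4:4  h5:0.
Shift G→3, J→3.
Schedule F@1, G@3, H@1, I@1, J@3: h1:10  h2:10  h3:11  h4:11  h5:5 — peak 11.

11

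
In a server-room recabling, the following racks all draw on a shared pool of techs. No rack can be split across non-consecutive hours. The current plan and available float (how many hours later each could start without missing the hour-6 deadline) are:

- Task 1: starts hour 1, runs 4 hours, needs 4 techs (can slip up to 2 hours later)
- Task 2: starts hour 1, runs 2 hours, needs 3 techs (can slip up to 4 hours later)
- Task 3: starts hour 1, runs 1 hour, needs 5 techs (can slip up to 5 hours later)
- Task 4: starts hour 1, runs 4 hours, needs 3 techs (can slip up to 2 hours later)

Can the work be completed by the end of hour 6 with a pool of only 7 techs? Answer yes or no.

no

The minimum achievable peak is 8; 7 < 8, so no feasible schedule stays within the cap.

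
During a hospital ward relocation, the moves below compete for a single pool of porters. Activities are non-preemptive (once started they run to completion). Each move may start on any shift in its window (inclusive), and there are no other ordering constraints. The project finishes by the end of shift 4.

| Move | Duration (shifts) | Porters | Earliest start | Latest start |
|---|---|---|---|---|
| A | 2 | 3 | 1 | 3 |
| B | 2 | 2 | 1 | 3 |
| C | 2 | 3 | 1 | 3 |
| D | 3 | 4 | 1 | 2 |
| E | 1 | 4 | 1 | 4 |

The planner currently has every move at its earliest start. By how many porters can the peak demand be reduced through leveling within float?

7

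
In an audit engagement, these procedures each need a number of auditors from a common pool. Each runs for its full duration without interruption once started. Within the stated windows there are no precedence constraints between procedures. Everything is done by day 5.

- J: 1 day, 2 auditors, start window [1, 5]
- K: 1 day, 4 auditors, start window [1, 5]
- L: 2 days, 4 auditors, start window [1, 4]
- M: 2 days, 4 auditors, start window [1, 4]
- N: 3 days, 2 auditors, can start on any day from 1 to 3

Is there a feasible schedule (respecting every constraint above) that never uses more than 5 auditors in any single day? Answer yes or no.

no

Total auditor-days = 28; over 5 days the average is 28/5 > 5, so some day must exceed 5.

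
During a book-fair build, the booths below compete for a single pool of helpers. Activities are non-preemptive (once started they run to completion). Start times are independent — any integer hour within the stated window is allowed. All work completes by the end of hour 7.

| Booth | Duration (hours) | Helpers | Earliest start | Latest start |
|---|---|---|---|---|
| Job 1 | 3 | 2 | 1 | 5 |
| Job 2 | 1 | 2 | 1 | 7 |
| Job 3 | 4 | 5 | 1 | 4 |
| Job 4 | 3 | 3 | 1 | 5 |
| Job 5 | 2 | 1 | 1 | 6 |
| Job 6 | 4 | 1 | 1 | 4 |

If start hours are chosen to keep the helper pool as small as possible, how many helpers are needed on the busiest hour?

7

Early-start (Job 1@1, Job 2@1, Job 3@1, Job 4@1, Job 5@1, Job 6@1) gives peak 14: h1:14  h2:12  h3:11  h4:6  h5:0  h6:0  h7:0.
Shift Job 3→4, Job 5→2, Job 6→2.
Schedule Job 1@1, Job 2@1, Job 3@4, Job 4@1, Job 5@2, Job 6@2: h1:7  h2:7  h3:7  h4:6  h5:6  h6:5  h7:5 — peak 7.
Total helper-hours = 43 over 7 hours ⇒ peak ≥ ⌈43/7⌉ = 7, so 7 is optimal.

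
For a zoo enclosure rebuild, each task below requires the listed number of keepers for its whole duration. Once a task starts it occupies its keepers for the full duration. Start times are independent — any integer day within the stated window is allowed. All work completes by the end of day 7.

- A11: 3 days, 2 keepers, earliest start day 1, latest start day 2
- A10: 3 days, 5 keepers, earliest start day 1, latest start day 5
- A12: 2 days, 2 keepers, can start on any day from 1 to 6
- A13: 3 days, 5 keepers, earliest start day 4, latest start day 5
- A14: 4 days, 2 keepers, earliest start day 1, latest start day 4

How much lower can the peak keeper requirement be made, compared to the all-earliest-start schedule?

2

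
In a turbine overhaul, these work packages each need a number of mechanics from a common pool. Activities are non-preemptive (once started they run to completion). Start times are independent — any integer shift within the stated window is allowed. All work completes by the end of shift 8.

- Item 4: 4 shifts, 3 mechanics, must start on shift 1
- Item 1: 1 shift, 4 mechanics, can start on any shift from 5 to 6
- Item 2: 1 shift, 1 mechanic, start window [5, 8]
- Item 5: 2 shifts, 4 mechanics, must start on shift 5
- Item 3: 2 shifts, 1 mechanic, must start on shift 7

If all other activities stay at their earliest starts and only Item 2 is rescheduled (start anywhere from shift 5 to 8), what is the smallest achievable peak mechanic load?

Item 2@5: s1:3  s2:3  s3:3  s4:3  s5:9  s6:4  s7:1  s8:1 → peak 9
Item 2@6: s1:3  s2:3  s3:3  s4:3  s5:8  s6:5  s7:1  s8:1 → peak 8
Item 2@7: s1:3  s2:3  s3:3  s4:3  s5:8  s6:4  s7:2  s8:1 → peak 8
Item 2@8: s1:3  s2:3  s3:3  s4:3  s5:8  s6:4  s7:1  s8:2 → peak 8
Best is Item 2@6, peak 8.

8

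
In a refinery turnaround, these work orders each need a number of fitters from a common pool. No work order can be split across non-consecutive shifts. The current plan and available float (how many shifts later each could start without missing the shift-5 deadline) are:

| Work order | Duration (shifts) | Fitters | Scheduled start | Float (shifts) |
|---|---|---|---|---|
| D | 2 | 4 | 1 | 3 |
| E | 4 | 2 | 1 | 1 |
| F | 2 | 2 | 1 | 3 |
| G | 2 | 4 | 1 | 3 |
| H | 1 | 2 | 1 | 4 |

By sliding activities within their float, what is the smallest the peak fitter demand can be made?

Early-start (D@1, E@1, F@1, G@1, H@1) gives peak 14: s1:14  s2:12  s3:2  s4:2  s5:0.
Shift G→3, H→3.
Schedule D@1, E@1, F@1, G@3, H@3: s1:8  s2:8  s3:8  s4:6  s5:0 — peak 8.

8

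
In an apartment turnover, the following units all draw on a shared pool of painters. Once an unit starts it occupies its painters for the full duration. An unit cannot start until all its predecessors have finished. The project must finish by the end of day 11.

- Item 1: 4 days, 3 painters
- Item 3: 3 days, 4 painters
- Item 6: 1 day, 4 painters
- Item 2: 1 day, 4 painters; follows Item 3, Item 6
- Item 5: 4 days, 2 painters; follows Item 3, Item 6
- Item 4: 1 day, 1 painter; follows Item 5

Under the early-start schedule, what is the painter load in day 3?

7

At early start, day 3 has: Item 1, Item 3.
Demand: 3 + 4 = 7.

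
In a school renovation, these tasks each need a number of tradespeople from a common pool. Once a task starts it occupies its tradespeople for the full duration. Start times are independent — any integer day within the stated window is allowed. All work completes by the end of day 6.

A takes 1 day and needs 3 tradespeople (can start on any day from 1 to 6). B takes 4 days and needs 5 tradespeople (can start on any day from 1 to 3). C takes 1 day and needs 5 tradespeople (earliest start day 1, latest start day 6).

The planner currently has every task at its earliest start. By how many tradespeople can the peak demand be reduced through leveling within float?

8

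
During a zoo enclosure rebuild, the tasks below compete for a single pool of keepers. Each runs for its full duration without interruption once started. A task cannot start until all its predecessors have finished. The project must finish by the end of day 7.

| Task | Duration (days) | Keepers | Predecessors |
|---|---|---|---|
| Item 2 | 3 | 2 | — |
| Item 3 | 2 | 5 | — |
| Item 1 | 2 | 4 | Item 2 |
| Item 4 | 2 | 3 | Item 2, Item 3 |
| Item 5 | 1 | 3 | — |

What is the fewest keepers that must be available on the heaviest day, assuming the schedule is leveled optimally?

7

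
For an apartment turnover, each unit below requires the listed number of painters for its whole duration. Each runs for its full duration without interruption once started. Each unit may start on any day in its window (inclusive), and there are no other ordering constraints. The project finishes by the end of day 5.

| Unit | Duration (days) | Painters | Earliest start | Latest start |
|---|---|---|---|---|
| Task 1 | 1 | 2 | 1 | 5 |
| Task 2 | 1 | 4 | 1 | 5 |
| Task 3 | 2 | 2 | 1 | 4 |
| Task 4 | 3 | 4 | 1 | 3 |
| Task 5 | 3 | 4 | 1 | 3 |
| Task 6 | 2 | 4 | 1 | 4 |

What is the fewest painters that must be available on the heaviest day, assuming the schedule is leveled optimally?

10

Early-start (Task 1@1, Task 2@1, Task 3@1, Task 4@1, Task 5@1, Task 6@1) gives peak 20: d1:20  d2:14  d3:8  d4:0  d5:0.
Shift Task 3→2, Task 5→2, Task 6→4.
Schedule Task 1@1, Task 2@1, Task 3@2, Task 4@1, Task 5@2, Task 6@4: d1:10  d2:10  d3:10  d4:8  d5:4 — peak 10.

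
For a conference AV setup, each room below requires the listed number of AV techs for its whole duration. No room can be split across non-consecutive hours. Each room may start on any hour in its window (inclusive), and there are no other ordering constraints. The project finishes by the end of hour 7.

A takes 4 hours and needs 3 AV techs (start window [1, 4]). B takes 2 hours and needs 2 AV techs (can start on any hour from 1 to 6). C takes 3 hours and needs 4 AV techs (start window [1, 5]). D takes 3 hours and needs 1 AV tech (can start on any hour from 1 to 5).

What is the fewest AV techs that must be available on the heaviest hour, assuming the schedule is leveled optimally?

5

Early-start (A@1, B@1, C@1, D@1) gives peak 10: h1:10  h2:10  h3:8  h4:3  h5:0  h6:0  h7:0.
Shift C→5, D→3.
Schedule A@1, B@1, C@5, D@3: h1:5  h2:5  h3:4  h4:4  h5:5  h6:4  h7:4 — peak 5.
Total AV tech-hours = 31 over 7 hours ⇒ peak ≥ ⌈31/7⌉ = 5, so 5 is optimal.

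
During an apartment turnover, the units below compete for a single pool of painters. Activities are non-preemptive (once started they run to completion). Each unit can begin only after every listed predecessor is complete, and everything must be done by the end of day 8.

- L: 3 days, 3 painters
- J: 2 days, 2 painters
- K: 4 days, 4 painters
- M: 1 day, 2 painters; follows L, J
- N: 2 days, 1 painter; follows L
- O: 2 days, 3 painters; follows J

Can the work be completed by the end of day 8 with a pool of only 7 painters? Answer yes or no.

yes

Schedule L@1, J@1, K@5, M@4, N@4, O@3: d1:5  d2:5  d3:6  d4:6  d5:5  d6:4  d7:4  d8:4 — peak 6 ≤ 7.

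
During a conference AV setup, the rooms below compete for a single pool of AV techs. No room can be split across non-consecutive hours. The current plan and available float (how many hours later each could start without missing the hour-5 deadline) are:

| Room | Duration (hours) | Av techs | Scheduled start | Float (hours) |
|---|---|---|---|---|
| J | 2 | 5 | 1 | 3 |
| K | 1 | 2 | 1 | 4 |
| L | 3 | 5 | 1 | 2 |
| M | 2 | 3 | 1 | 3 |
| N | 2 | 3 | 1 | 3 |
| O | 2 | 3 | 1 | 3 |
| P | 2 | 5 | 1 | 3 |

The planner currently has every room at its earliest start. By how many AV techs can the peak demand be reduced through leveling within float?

13

Early-start peak: h1:26  h2:24  h3:5  h4:0  h5:0 ⇒ 26.
Leveled (J@1, K@1, L@1, M@2, N@3, O@4, P@4): h1:12  h2:13  h3:11  h4:11  h5:8 ⇒ 13.
Reduction 26 − 13 = 13.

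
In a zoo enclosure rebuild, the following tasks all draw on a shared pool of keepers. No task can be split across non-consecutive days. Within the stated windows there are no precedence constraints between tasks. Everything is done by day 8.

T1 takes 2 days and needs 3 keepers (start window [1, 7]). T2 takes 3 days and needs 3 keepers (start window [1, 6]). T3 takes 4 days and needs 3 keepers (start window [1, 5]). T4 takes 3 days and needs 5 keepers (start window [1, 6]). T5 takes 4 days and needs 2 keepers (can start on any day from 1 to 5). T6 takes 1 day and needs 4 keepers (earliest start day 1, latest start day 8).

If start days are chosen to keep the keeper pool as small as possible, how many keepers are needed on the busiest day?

8

Early-start (T1@1, T2@1, T3@1, T4@1, T5@1, T6@1) gives peak 20: d1:20  d2:16  d3:13  d4:5  d5:0  d6:0  d7:0  d8:0.
Shift T3→3, T4→5, T6→8.
Schedule T1@1, T2@1, T3@3, T4@5, T5@1, T6@8: d1:8  d2:8  d3:8  d4:5  d5:8  d6:8  d7:5  d8:4 — peak 8.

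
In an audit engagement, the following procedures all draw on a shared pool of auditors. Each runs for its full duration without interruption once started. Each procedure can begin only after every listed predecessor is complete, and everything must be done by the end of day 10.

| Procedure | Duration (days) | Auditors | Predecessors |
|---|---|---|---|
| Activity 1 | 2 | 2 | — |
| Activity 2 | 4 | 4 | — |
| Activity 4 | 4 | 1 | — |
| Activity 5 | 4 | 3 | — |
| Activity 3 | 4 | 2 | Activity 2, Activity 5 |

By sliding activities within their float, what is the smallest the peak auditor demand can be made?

7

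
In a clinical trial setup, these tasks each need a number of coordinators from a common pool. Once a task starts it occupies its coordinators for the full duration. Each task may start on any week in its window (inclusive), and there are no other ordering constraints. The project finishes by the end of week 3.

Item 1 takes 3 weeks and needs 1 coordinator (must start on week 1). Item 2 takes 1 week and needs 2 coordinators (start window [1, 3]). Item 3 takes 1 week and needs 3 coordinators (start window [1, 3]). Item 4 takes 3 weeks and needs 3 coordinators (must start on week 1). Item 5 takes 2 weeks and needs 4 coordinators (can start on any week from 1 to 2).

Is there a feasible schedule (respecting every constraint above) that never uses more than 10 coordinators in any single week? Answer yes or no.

yes

Schedule Item 1@1, Item 2@1, Item 3@1, Item 4@1, Item 5@2: w1:9  w2:8  w3:8 — peak 9 ≤ 10.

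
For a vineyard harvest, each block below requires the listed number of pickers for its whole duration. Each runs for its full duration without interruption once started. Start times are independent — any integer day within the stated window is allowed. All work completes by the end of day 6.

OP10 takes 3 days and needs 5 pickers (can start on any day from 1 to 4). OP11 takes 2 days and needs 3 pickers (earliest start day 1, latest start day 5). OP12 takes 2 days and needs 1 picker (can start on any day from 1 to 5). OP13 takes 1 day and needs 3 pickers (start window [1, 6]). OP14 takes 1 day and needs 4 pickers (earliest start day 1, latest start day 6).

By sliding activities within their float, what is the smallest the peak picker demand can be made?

6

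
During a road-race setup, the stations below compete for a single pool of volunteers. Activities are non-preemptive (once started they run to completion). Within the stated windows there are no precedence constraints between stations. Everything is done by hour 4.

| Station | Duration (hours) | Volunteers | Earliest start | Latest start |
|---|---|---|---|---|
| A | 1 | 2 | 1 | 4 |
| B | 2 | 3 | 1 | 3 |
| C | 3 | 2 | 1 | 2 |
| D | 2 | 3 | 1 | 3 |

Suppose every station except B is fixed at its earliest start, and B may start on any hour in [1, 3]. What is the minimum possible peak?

B@1: h1:10  h2:8  h3:2  h4:0 → peak 10
B@2: h1:7  h2:8  h3:5  h4:0 → peak 8
B@3: h1:7  h2:5  h3:5  h4:3 → peak 7
Best is B@3, peak 7.

7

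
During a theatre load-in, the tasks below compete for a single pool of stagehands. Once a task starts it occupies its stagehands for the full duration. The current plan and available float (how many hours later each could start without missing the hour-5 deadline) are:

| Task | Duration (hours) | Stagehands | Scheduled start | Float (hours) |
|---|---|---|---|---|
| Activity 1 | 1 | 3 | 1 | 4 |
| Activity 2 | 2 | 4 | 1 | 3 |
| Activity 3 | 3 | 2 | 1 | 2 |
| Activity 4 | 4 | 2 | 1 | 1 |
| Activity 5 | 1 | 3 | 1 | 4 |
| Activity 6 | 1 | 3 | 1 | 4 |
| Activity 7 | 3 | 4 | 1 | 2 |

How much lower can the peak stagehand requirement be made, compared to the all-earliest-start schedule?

12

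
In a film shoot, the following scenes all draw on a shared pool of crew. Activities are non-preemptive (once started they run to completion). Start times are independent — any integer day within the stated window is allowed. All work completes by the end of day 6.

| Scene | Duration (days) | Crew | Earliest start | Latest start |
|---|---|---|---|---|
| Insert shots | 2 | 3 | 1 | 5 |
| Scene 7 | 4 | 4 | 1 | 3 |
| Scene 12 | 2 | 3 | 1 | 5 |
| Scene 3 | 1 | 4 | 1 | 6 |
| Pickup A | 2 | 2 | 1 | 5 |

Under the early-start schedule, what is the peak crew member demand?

16

Early-start schedule: Insert shots@1, Scene 7@1, Scene 12@1, Scene 3@1, Pickup A@1.
Load per day: day 1: 16, day 2: 12, day 3: 4, day 4: 4, day 5: 0, day 6: 0.
Peak is 16.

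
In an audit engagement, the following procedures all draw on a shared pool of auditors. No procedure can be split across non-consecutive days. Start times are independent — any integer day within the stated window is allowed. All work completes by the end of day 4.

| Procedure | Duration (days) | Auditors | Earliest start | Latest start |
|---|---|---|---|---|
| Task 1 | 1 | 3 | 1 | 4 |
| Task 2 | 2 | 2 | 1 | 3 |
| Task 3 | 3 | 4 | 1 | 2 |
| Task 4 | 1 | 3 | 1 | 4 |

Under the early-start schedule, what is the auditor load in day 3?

At early start, day 3 has: Task 3.
Demand: 4 = 4.

4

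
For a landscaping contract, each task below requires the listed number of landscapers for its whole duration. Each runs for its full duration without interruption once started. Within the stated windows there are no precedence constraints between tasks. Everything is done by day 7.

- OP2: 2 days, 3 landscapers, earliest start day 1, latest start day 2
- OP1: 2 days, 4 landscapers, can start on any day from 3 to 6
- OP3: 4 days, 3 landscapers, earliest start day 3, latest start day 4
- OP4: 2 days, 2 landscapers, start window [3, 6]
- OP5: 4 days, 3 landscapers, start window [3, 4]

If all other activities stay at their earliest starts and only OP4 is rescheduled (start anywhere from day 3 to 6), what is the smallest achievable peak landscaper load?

10

OP4@3: d1:3  d2:3  d3:12  d4:12  d5:6  d6:6  d7:0 → peak 12
OP4@4: d1:3  d2:3  d3:10  d4:12  d5:8  d6:6  d7:0 → peak 12
OP4@5: d1:3  d2:3  d3:10  d4:10  d5:8  d6:8  d7:0 → peak 10
OP4@6: d1:3  d2:3  d3:10  d4:10  d5:6  d6:8  d7:2 → peak 10
Best is OP4@5, peak 10.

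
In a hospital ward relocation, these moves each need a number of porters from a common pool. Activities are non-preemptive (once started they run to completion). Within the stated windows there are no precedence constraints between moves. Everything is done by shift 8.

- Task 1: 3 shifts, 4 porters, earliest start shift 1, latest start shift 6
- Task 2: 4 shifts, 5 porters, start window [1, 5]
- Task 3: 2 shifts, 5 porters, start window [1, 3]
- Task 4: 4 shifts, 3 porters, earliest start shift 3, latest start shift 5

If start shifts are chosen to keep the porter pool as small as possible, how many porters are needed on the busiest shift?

9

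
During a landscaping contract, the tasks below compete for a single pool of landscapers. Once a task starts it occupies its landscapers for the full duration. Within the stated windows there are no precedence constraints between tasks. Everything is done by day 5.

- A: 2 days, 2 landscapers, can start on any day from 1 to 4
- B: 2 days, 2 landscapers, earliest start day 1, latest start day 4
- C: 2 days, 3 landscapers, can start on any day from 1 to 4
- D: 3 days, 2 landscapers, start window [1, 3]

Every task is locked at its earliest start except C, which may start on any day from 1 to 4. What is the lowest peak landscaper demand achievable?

6

C@1: d1:9  d2:9  d3:2  d4:0  d5:0 → peak 9
C@2: d1:6  d2:9  d3:5  d4:0  d5:0 → peak 9
C@3: d1:6  d2:6  d3:5  d4:3  d5:0 → peak 6
C@4: d1:6  d2:6  d3:2  d4:3  d5:3 → peak 6
Best is C@3, peak 6.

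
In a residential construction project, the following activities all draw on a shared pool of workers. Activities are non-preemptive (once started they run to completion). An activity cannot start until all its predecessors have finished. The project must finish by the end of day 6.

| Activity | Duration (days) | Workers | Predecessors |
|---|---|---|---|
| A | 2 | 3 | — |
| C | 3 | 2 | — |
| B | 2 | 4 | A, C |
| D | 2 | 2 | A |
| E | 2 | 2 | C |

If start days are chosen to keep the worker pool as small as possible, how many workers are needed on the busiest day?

6

Early-start (A@1, C@1, B@4, D@3, E@4) gives peak 8: d1:5  d2:5  d3:4  d4:8  d5:6  d6:0.
Shift E→5.
Schedule A@1, C@1, B@4, D@3, E@5: d1:5  d2:5  d3:4  d4:6  d5:6  d6:2 — peak 6.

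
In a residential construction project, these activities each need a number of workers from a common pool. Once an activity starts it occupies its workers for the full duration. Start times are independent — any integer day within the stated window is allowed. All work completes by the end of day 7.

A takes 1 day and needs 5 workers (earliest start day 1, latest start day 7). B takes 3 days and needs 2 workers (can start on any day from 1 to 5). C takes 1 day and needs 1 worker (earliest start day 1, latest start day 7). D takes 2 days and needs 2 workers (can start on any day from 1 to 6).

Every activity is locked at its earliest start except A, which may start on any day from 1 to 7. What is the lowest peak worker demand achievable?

A@1: d1:10  d2:4  d3:2  d4:0  d5:0  d6:0  d7:0 → peak 10
A@2: d1:5  d2:9  d3:2  d4:0  d5:0  d6:0  d7:0 → peak 9
A@3: d1:5  d2:4  d3:7  d4:0  d5:0  d6:0  d7:0 → peak 7
A@4: d1:5  d2:4  d3:2  d4:5  d5:0  d6:0  d7:0 → peak 5
A@5: d1:5  d2:4  d3:2  d4:0  d5:5  d6:0  d7:0 → peak 5
A@6: d1:5  d2:4  d3:2  d4:0  d5:0  d6:5  d7:0 → peak 5
A@7: d1:5  d2:4  d3:2  d4:0  d5:0  d6:0  d7:5 → peak 5
Best is A@4, peak 5.

5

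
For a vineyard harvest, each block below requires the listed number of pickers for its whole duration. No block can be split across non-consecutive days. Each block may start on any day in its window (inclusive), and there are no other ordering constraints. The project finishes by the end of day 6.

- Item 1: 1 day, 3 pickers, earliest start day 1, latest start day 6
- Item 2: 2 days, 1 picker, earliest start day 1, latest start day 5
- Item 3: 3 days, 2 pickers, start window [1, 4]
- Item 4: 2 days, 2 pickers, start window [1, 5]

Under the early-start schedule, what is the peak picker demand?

8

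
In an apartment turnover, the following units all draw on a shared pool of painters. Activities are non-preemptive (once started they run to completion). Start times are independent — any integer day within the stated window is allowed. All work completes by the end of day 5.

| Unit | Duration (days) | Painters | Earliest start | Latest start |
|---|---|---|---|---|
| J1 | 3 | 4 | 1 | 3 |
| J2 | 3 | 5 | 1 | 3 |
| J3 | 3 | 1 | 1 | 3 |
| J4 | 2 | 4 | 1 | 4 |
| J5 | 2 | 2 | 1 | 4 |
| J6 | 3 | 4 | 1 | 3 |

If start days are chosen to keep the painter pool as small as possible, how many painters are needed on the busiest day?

Early-start (J1@1, J2@1, J3@1, J4@1, J5@1, J6@1) gives peak 20: d1:20  d2:20  d3:14  d4:0  d5:0.
Shift J5→4, J6→3.
Schedule J1@1, J2@1, J3@1, J4@1, J5@4, J6@3: d1:14  d2:14  d3:14  d4:6  d5:6 — peak 14.

14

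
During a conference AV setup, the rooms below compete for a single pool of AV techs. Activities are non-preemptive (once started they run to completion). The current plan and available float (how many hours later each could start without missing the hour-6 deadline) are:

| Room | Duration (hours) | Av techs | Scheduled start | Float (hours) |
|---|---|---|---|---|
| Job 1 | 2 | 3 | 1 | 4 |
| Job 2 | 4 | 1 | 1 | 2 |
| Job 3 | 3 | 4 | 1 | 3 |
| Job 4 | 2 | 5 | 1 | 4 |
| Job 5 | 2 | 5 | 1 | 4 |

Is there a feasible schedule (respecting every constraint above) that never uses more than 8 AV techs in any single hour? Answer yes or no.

no

The minimum achievable peak is 9; 8 < 9, so no feasible schedule stays within the cap.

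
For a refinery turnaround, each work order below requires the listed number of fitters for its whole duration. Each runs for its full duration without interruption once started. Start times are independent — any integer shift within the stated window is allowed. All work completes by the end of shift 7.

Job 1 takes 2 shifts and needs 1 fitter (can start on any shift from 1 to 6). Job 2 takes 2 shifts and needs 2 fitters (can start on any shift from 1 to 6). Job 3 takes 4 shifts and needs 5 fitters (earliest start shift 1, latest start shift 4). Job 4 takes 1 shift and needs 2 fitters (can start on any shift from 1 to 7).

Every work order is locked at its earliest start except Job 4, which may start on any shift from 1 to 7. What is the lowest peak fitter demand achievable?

8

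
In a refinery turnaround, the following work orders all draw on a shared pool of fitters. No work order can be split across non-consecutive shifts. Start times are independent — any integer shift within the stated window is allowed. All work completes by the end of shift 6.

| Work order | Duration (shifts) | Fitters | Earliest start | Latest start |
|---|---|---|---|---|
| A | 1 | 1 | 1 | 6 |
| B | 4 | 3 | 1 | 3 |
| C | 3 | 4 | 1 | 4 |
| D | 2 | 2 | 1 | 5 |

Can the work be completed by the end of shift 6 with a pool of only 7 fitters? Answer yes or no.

yes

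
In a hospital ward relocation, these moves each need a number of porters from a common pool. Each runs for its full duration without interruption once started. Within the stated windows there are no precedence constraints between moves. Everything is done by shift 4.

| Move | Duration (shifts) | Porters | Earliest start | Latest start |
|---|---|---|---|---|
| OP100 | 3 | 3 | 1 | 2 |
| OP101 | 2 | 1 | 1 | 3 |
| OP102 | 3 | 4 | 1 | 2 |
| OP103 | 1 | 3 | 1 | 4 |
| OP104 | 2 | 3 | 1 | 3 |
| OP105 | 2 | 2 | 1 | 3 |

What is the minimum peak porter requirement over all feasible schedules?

10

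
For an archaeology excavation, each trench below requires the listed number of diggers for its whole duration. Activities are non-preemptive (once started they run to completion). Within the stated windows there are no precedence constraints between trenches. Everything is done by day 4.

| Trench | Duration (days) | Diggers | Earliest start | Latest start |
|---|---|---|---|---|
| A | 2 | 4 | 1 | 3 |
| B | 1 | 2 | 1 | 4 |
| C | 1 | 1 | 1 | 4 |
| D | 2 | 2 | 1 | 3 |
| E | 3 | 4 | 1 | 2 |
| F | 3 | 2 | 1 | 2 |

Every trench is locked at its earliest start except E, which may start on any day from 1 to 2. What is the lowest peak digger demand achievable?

E@1: d1:15  d2:12  d3:6  d4:0 → peak 15
E@2: d1:11  d2:12  d3:6  d4:4 → peak 12
Best is E@2, peak 12.

12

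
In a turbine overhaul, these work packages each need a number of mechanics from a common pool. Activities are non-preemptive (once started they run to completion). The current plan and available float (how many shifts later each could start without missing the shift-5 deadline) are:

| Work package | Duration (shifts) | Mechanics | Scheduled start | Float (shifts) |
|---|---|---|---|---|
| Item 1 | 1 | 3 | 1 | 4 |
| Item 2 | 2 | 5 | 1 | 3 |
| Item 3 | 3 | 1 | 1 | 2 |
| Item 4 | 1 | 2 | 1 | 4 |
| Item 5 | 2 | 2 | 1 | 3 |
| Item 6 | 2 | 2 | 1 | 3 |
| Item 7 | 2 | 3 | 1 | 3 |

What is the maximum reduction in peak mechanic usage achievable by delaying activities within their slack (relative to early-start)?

11

Early-start peak: s1:18  s2:13  s3:1  s4:0  s5:0 ⇒ 18.
Leveled (Item 1@1, Item 2@2, Item 3@1, Item 4@1, Item 5@4, Item 6@4, Item 7@4): s1:6  s2:6  s3:6  s4:7  s5:7 ⇒ 7.
Reduction 18 − 7 = 11.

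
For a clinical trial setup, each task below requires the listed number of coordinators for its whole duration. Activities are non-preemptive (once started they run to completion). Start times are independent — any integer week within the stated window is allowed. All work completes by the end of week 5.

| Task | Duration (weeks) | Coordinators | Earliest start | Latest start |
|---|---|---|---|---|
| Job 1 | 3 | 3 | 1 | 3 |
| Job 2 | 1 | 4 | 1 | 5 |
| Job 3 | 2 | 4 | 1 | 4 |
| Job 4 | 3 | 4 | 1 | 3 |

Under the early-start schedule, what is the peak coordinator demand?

15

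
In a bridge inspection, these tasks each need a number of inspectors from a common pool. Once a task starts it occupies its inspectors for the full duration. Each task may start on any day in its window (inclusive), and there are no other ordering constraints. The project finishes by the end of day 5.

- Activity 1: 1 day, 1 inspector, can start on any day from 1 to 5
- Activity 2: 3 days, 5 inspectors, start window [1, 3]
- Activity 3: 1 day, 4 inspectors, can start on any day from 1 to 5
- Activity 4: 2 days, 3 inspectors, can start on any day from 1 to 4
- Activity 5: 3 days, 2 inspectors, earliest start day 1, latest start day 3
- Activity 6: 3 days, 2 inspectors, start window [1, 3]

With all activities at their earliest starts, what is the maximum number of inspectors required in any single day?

Early-start schedule: Activity 1@1, Activity 2@1, Activity 3@1, Activity 4@1, Activity 5@1, Activity 6@1.
Load per day: day 1: 17, day 2: 12, day 3: 9, day 4: 0, day 5: 0.
Peak is 17.

17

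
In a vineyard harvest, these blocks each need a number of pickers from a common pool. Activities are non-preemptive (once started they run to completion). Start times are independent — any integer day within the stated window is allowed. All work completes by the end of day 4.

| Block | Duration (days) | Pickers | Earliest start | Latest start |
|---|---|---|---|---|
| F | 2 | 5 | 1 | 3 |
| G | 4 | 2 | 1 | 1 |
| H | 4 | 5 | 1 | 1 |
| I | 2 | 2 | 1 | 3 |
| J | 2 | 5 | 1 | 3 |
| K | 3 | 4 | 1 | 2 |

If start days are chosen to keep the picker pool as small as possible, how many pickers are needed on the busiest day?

Early-start (F@1, G@1, H@1, I@1, J@1, K@1) gives peak 23: d1:23  d2:23  d3:11  d4:7.
Shift J→3.
Schedule F@1, G@1, H@1, I@1, J@3, K@1: d1:18  d2:18  d3:16  d4:12 — peak 18.

18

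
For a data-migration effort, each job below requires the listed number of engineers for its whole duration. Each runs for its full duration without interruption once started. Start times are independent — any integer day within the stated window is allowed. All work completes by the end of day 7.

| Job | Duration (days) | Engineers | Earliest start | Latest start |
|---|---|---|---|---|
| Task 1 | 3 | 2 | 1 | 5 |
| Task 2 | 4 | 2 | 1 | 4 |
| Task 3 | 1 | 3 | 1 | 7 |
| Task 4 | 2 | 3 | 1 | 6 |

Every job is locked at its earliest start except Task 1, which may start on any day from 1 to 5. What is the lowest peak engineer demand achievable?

Task 1@1: d1:10  d2:7  d3:4  d4:2  d5:0  d6:0  d7:0 → peak 10
Task 1@2: d1:8  d2:7  d3:4  d4:4  d5:0  d6:0  d7:0 → peak 8
Task 1@3: d1:8  d2:5  d3:4  d4:4  d5:2  d6:0  d7:0 → peak 8
Task 1@4: d1:8  d2:5  d3:2  d4:4  d5:2  d6:2  d7:0 → peak 8
Task 1@5: d1:8  d2:5  d3:2  d4:2  d5:2  d6:2  d7:2 → peak 8
Best is Task 1@2, peak 8.

8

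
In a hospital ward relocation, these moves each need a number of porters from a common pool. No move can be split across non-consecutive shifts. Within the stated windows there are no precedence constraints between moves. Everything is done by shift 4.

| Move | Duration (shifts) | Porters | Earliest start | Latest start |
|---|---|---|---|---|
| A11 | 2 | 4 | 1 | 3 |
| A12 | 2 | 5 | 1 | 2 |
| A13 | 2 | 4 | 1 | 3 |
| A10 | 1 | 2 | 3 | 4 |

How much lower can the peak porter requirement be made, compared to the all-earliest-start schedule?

4

Early-start peak: s1:13  s2:13  s3:2  s4:0 ⇒ 13.
Leveled (A11@1, A12@1, A13@3, A10@3): s1:9  s2:9  s3:6  s4:4 ⇒ 9.
Reduction 13 − 9 = 4.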